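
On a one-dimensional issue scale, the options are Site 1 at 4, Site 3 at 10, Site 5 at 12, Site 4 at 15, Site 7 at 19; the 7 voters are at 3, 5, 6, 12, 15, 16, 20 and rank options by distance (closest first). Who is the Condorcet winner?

Site 5

With single-peaked preferences on a line, the Condorcet winner is the candidate closest to the median voter.
The median voter (position 12) is closest to Site 5 at 12.
Check: Site 5 vs Site 7 — voters closer to Site 5: 5 of 7.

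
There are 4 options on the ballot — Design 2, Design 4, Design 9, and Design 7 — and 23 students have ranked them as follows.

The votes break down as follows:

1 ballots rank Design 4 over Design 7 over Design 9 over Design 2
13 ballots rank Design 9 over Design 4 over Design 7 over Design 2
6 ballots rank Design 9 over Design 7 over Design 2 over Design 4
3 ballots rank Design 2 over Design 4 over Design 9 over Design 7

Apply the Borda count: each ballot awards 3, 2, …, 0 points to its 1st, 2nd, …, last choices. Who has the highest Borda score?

Design 9

Borda scores:
  Design 2: 0 + 13·0 + 6·1 + 3·3 = 15
  Design 4: 3 + 13·2 + 6·0 + 3·2 = 35
  Design 9: 1 + 13·3 + 6·3 + 3·1 = 61
  Design 7: 2 + 13·1 + 6·2 + 3·0 = 27
Design 9 has the highest total.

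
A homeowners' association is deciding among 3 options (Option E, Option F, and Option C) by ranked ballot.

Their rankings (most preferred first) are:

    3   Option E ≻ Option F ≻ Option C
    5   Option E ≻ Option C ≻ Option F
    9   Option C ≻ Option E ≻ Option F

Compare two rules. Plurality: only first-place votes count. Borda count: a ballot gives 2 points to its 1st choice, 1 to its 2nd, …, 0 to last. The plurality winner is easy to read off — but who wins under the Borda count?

Plurality first-place counts: Option E 8, Option F 0, Option C 9 → Option C.
Borda totals: Option E 25, Option F 3, Option C 23 → Option E.

Option E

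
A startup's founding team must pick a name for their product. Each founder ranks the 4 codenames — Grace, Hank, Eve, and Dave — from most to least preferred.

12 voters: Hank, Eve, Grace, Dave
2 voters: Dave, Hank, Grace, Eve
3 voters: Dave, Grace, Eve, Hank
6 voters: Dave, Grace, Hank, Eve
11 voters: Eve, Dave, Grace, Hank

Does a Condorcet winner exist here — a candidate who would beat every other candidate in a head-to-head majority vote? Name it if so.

None — there is no Condorcet winner

Head-to-head results (34 voters total):
Grace vs Hank: Grace wins 20–14.
Grace vs Eve: Eve wins 23–11.
Grace vs Dave: Dave wins 22–12.
Hank vs Eve: Hank wins 20–14.
Hank vs Dave: Dave wins 22–12.
Eve vs Dave: Eve wins 23–11.
No candidate beats all others: Grace beats Hank beats Eve beats Grace, a majority cycle.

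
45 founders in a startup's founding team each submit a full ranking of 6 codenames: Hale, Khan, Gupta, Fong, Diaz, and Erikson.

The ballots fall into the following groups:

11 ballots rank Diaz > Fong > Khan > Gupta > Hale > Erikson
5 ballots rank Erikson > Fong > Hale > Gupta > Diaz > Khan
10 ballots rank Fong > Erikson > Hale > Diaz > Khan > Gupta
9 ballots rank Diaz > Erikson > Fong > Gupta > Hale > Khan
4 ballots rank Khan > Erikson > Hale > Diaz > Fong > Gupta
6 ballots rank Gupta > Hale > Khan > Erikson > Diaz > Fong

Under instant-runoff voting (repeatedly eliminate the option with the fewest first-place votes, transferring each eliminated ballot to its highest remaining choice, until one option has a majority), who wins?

Round 1: Diaz 20, Fong 10, Gupta 6, Erikson 5, Khan 4, Hale 0. Hale has the fewest and is eliminated.
Round 2: Diaz 20, Fong 10, Gupta 6, Erikson 5, Khan 4. Khan has the fewest and is eliminated.
Round 3: Diaz 20, Fong 10, Erikson 9, Gupta 6. Gupta has the fewest and is eliminated.
Round 4: Diaz 20, Erikson 15, Fong 10. Fong has the fewest and is eliminated.
Round 5: Erikson 25, Diaz 20. Erikson has a majority.

Erikson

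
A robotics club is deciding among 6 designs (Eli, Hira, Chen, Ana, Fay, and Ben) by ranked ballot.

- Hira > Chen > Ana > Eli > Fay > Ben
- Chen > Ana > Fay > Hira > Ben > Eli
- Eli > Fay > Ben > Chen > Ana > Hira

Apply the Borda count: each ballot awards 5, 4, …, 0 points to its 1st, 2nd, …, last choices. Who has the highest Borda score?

Chen

Borda scores:
  Eli: 2 + 0 + 5 = 7
  Hira: 5 + 2 + 0 = 7
  Chen: 4 + 5 + 2 = 11
  Ana: 3 + 4 + 1 = 8
  Fay: 1 + 3 + 4 = 8
  Ben: 0 + 1 + 3 = 4
Chen has the highest total.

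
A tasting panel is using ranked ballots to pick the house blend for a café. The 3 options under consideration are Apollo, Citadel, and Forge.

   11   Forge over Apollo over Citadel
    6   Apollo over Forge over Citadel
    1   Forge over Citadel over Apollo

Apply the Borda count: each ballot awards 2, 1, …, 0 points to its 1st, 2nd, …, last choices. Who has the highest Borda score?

Borda scores:
  Apollo: 11·1 + 6·2 + 0 = 23
  Citadel: 11·0 + 6·0 + 1 = 1
  Forge: 11·2 + 6·1 + 2 = 30
Forge has the highest total.

Forge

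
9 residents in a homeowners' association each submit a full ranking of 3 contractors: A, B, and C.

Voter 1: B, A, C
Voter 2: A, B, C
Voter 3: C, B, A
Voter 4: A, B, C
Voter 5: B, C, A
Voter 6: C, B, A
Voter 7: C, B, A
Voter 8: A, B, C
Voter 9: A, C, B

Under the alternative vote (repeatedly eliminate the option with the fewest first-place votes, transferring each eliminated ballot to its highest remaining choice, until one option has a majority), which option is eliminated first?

Round 1: A 4, C 3, B 2. B has the fewest and is eliminated.
Round 2: A 5, C 4. A has a majority.

B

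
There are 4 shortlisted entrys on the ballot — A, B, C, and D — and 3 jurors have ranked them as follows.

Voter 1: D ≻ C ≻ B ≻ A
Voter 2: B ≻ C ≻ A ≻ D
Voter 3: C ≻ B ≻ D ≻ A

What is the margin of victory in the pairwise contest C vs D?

1

Ballots ranking C above D: 2.
Ballots ranking D above C: 1.
C wins 2–1, a margin of 1.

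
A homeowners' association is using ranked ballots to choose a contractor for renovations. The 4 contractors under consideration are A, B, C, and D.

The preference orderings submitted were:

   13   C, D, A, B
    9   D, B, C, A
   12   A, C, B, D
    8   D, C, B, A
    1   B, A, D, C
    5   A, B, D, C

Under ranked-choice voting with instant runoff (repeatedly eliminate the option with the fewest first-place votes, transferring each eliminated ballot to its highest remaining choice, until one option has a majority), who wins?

Round 1: A 17, D 17, C 13, B 1. B has the fewest and is eliminated.
Round 2: A 18, D 17, C 13. C has the fewest and is eliminated.
Round 3: D 30, A 18. D has a majority.

D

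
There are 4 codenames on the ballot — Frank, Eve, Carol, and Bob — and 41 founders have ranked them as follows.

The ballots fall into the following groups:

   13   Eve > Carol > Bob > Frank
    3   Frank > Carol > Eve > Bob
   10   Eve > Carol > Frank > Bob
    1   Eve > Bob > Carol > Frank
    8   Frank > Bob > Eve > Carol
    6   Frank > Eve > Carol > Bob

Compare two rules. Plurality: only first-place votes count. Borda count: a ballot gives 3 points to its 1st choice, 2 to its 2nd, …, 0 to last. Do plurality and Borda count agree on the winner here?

Plurality first-place counts: Frank 17, Eve 24, Carol 0, Bob 0 → Eve.
Borda totals: Frank 61, Eve 95, Carol 59, Bob 31 → Eve.
The two rules agree on Eve.

Yes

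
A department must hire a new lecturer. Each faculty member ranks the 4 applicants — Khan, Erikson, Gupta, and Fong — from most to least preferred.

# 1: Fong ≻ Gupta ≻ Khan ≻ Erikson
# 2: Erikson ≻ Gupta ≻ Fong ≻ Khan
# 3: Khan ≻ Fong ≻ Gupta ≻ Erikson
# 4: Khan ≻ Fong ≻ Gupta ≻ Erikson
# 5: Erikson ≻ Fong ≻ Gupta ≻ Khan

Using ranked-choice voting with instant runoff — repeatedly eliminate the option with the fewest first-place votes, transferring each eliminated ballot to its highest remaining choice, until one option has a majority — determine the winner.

Round 1: Khan 2, Erikson 2, Fong 1, Gupta 0. Gupta has the fewest and is eliminated.
Round 2: Khan 2, Erikson 2, Fong 1. Fong has the fewest and is eliminated.
Round 3: Khan 3, Erikson 2. Khan has a majority.

Khan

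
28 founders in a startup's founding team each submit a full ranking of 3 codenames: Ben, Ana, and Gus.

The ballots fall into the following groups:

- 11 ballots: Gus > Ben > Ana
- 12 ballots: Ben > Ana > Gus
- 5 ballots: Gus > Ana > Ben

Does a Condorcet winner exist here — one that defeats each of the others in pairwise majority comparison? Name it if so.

Gus

Head-to-head results (28 voters total):
Ben vs Ana: Ben wins 23–5.
Ben vs Gus: Gus wins 16–12.
Ana vs Gus: Gus wins 16–12.
Gus beats each rival — Ben (16–12), Ana (16–12) — so Gus is the Condorcet winner.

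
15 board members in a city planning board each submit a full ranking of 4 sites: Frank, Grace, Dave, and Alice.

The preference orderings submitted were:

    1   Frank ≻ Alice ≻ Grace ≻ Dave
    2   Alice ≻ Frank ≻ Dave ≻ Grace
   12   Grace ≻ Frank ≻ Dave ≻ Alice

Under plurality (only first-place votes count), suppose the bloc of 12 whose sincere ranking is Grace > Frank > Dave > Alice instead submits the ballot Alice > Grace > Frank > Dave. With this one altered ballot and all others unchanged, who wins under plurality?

First-place totals with the altered ballot: Frank 1, Grace 0, Dave 0, Alice 14.
The switch changes the winner from Grace to Alice.

Alice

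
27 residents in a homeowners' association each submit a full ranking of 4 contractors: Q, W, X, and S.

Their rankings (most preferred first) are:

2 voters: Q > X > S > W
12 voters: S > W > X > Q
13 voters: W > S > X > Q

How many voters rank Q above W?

Ballots ranking Q above W: 2.
Ballots ranking W above Q: 12+13 = 25.
So 2 of 27 voters prefer Q to W.

2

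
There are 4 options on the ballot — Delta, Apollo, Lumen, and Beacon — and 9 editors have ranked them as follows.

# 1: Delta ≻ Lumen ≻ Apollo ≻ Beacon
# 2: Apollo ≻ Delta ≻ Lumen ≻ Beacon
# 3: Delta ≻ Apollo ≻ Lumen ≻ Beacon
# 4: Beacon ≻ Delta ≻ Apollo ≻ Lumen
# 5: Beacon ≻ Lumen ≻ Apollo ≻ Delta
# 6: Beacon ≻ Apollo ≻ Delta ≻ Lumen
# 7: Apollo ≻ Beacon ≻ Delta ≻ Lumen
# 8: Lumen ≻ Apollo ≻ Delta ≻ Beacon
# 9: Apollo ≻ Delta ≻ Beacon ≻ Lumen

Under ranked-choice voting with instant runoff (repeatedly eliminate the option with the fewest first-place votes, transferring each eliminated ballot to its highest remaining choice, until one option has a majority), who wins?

Apollo

Round 1: Apollo 3, Beacon 3, Delta 2, Lumen 1. Lumen has the fewest and is eliminated.
Round 2: Apollo 4, Beacon 3, Delta 2. Delta has the fewest and is eliminated.
Round 3: Apollo 6, Beacon 3. Apollo has a majority.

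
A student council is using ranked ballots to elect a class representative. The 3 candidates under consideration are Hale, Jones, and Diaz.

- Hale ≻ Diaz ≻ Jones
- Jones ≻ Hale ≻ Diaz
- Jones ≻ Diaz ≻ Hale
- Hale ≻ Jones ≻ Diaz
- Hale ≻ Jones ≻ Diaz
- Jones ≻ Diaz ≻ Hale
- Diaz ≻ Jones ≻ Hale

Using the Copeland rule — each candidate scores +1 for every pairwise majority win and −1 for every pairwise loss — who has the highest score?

Jones

Pairwise results:
  Hale vs Jones: Jones wins 4–3.
  Hale vs Diaz: Hale wins 4–3.
  Jones vs Diaz: Jones wins 5–2.
Copeland scores (wins − losses):
  Hale: 1 − 1 = 0
  Jones: 2 − 0 = 2
  Diaz: 0 − 2 = -2
Jones has the best Copeland score.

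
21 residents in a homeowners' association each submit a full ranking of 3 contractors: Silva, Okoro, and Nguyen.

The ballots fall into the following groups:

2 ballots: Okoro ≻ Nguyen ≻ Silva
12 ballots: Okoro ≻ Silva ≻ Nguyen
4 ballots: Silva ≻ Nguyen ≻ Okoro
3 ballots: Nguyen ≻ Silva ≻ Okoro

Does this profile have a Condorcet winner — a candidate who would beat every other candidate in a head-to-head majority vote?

Head-to-head results (21 voters total):
Silva vs Okoro: Okoro wins 14–7.
Silva vs Nguyen: Silva wins 16–5.
Okoro vs Nguyen: Okoro wins 14–7.
Okoro beats each rival — Silva (14–7), Nguyen (14–7) — so Okoro is the Condorcet winner.

Yes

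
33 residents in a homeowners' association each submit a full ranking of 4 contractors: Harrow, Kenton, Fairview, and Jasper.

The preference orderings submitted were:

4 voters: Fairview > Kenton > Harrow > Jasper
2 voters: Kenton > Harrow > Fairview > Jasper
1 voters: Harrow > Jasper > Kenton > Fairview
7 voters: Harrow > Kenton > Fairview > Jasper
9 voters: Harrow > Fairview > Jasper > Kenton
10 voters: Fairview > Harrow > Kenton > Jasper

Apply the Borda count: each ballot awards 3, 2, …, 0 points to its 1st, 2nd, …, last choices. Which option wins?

Borda scores:
  Harrow: 4·1 + 2·2 + 3 + 7·3 + 9·3 + 10·2 = 79
  Kenton: 4·2 + 2·3 + 1 + 7·2 + 9·0 + 10·1 = 39
  Fairview: 4·3 + 2·1 + 0 + 7·1 + 9·2 + 10·3 = 69
  Jasper: 4·0 + 2·0 + 2 + 7·0 + 9·1 + 10·0 = 11
Harrow has the highest total.

Harrow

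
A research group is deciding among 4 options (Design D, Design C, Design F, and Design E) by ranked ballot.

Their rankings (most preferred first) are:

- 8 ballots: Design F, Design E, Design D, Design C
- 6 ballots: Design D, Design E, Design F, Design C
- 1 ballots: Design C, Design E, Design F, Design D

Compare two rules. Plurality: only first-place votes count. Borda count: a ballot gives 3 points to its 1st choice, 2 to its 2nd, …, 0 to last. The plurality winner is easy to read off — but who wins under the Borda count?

Plurality first-place counts: Design D 6, Design C 1, Design F 8, Design E 0 → Design F.
Borda totals: Design D 26, Design C 3, Design F 31, Design E 30 → Design F.

Design F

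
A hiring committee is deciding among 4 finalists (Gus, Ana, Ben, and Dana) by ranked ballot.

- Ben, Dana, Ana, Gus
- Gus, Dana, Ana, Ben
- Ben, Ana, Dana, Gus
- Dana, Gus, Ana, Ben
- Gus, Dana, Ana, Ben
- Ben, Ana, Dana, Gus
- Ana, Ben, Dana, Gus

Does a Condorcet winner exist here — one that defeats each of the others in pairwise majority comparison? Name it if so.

Head-to-head results (7 voters total):
Gus vs Ana: Ana wins 4–3.
Gus vs Ben: Ben wins 4–3.
Gus vs Dana: Dana wins 5–2.
Ana vs Ben: Ana wins 4–3.
Ana vs Dana: Dana wins 4–3.
Ben vs Dana: Ben wins 4–3.
No candidate beats all others: Ana beats Ben beats Dana beats Ana, a majority cycle.

None — there is no Condorcet winner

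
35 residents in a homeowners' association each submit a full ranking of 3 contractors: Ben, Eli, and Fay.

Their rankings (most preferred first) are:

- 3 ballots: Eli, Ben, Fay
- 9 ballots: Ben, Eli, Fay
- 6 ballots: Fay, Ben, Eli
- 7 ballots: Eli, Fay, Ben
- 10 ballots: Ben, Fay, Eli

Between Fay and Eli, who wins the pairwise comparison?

Ballots ranking Fay above Eli: 6+10 = 16.
Ballots ranking Eli above Fay: 3+9+7 = 19.
Eli wins the head-to-head, 19–16.

Eli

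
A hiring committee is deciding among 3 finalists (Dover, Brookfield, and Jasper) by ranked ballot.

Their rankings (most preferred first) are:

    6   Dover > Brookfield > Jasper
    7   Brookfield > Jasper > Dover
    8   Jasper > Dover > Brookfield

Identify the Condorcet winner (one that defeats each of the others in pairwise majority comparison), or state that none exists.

There is no Condorcet winner

Head-to-head results (21 voters total):
Dover vs Brookfield: Dover wins 14–7.
Dover vs Jasper: Jasper wins 15–6.
Brookfield vs Jasper: Brookfield wins 13–8.
No candidate beats all others: Dover beats Brookfield beats Jasper beats Dover, a majority cycle.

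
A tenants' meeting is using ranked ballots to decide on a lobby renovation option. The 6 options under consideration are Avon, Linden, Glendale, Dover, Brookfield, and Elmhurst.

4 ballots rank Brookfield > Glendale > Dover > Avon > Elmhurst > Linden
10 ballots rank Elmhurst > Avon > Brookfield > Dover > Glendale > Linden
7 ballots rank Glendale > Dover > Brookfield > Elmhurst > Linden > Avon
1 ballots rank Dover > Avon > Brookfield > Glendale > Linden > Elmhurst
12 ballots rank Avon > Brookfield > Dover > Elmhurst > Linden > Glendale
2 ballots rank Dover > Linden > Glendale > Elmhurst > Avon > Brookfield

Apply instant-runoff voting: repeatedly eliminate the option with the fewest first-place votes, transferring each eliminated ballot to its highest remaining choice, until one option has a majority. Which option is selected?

Round 1: Avon 12, Elmhurst 10, Glendale 7, Brookfield 4, Dover 3, Linden 0. Linden has the fewest and is eliminated.
Round 2: Avon 12, Elmhurst 10, Glendale 7, Brookfield 4, Dover 3. Dover has the fewest and is eliminated.
Round 3: Avon 13, Elmhurst 10, Glendale 9, Brookfield 4. Brookfield has the fewest and is eliminated.
Round 4: Avon 13, Glendale 13, Elmhurst 10. Elmhurst has the fewest and is eliminated.
Round 5: Avon 23, Glendale 13. Avon has a majority.

Avon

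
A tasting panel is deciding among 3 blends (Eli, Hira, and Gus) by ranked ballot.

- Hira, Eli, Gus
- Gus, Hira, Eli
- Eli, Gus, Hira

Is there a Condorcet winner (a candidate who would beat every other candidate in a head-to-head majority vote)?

No

Head-to-head results (3 voters total):
Eli vs Hira: Hira wins 2–1.
Eli vs Gus: Eli wins 2–1.
Hira vs Gus: Gus wins 2–1.
No candidate beats all others: Eli beats Gus beats Hira beats Eli, a majority cycle.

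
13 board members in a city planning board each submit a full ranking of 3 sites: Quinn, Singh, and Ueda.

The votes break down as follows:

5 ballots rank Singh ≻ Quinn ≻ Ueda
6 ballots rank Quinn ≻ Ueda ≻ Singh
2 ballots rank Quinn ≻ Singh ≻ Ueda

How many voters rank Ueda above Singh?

6

Ballots ranking Ueda above Singh: 6.
Ballots ranking Singh above Ueda: 5+2 = 7.
So 6 of 13 voters prefer Ueda to Singh.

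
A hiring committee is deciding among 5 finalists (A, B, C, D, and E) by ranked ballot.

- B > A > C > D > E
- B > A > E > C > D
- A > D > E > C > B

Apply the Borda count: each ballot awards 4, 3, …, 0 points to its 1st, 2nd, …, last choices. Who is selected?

A

Borda scores:
  A: 3 + 3 + 4 = 10
  B: 4 + 4 + 0 = 8
  C: 2 + 1 + 1 = 4
  D: 1 + 0 + 3 = 4
  E: 0 + 2 + 2 = 4
A has the highest total.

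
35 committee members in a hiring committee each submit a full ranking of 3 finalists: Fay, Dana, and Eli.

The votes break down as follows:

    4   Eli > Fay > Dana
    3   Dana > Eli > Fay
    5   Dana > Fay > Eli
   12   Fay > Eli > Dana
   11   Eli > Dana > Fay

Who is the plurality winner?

First-place vote totals:
  Fay: 12
  Dana: 8
  Eli: 15
Eli has the most first-place votes.

Eli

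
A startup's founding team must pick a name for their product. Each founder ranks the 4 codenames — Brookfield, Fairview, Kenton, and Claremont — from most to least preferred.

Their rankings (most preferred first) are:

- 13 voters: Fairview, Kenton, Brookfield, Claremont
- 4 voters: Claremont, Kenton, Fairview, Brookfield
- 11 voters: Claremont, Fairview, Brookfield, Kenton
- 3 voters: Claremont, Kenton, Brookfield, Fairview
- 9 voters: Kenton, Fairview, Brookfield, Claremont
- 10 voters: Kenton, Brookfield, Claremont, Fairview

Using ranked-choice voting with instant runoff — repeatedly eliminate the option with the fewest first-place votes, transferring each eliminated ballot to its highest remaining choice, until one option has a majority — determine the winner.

Kenton

Round 1: Kenton 19, Claremont 18, Fairview 13, Brookfield 0. Brookfield has the fewest and is eliminated.
Round 2: Kenton 19, Claremont 18, Fairview 13. Fairview has the fewest and is eliminated.
Round 3: Kenton 32, Claremont 18. Kenton has a majority.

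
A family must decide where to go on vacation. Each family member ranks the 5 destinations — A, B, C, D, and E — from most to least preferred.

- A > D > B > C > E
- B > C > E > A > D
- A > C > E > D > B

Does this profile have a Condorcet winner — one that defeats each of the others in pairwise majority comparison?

Head-to-head results (3 voters total):
A vs B: A wins 2–1.
A vs C: A wins 2–1.
A vs D: A wins 3–0.
A vs E: A wins 2–1.
B vs C: B wins 2–1.
B vs D: D wins 2–1.
B vs E: B wins 2–1.
C vs D: C wins 2–1.
C vs E: C wins 3–0.
D vs E: E wins 2–1.
A beats each rival — B (2–1), C (2–1), D (3–0), E (2–1) — so A is the Condorcet winner.

Yes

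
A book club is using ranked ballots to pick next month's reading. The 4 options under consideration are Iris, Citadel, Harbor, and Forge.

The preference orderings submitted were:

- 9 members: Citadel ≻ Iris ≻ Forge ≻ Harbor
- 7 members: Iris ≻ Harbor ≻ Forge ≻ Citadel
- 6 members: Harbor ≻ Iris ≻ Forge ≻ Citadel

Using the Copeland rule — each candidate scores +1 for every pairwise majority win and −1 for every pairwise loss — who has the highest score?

Iris

Pairwise results:
  Iris vs Citadel: Iris wins 13–9.
  Iris vs Harbor: Iris wins 16–6.
  Iris vs Forge: Iris wins 22–0.
  Citadel vs Harbor: Harbor wins 13–9.
  Citadel vs Forge: Forge wins 13–9.
  Harbor vs Forge: Harbor wins 13–9.
Copeland scores (wins − losses):
  Iris: 3 − 0 = 3
  Citadel: 0 − 3 = -3
  Harbor: 2 − 1 = 1
  Forge: 1 − 2 = -1
Iris has the best Copeland score.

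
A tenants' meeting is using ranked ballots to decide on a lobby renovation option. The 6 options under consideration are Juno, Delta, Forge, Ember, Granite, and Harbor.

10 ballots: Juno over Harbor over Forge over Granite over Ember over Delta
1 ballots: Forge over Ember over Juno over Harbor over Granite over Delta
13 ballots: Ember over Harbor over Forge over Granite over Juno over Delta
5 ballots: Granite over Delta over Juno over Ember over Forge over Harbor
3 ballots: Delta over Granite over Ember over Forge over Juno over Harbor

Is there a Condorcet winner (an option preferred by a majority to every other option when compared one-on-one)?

Head-to-head results (32 voters total):
Juno vs Delta: Juno wins 24–8.
Juno vs Forge: Forge wins 17–15.
Juno vs Ember: Ember wins 17–15.
Juno vs Granite: Granite wins 21–11.
Juno vs Harbor: Juno wins 19–13.
Delta vs Forge: Forge wins 24–8.
Delta vs Ember: Ember wins 24–8.
Delta vs Granite: Granite wins 29–3.
Delta vs Harbor: Harbor wins 24–8.
Forge vs Ember: Ember wins 21–11.
Forge vs Granite: Forge wins 24–8.
Forge vs Harbor: Harbor wins 23–9.
Ember vs Granite: Granite wins 18–14.
Ember vs Harbor: Ember wins 22–10.
Granite vs Harbor: Harbor wins 24–8.
No candidate beats all others: Juno beats Harbor beats Forge beats Juno, a majority cycle.

No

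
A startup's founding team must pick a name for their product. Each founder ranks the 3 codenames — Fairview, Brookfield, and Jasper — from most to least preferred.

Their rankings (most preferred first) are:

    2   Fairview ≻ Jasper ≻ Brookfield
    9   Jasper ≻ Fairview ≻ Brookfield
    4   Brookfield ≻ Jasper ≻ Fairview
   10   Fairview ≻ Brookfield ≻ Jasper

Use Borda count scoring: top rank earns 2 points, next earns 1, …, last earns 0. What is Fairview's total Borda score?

Borda scores:
  Fairview: 2·2 + 9·1 + 4·0 + 10·2 = 33
  Brookfield: 2·0 + 9·0 + 4·2 + 10·1 = 18
  Jasper: 2·1 + 9·2 + 4·1 + 10·0 = 24

33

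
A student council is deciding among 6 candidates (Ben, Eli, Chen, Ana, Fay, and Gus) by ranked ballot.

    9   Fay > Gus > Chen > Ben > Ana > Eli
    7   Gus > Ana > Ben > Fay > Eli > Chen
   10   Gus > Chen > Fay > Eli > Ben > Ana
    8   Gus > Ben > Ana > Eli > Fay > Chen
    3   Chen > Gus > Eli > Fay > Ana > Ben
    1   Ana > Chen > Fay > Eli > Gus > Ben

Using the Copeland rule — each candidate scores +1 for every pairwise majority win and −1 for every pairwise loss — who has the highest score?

Gus

Pairwise results:
  Ben vs Eli: Ben wins 24–14.
  Ben vs Chen: Chen wins 23–15.
  Ben vs Ana: Ben wins 27–11.
  Ben vs Fay: Fay wins 23–15.
  Ben vs Gus: Gus wins 38–0.
  Eli vs Chen: Chen wins 23–15.
  Eli vs Ana: Ana wins 25–13.
  Eli vs Fay: Fay wins 27–11.
  Eli vs Gus: Gus wins 37–1.
  Chen vs Ana: Chen wins 22–16.
  Chen vs Fay: Fay wins 24–14.
  Chen vs Gus: Gus wins 34–4.
  Ana vs Fay: Fay wins 22–16.
  Ana vs Gus: Gus wins 37–1.
  Fay vs Gus: Gus wins 28–10.
Copeland scores (wins − losses):
  Ben: 2 − 3 = -1
  Eli: 0 − 5 = -5
  Chen: 3 − 2 = 1
  Ana: 1 − 4 = -3
  Fay: 4 − 1 = 3
  Gus: 5 − 0 = 5
Gus has the best Copeland score.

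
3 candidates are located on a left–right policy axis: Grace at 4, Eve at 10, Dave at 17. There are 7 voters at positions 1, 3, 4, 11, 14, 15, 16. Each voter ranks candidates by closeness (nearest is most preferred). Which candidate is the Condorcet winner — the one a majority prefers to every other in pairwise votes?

With single-peaked preferences on a line, the Condorcet winner is the candidate closest to the median voter.
The median voter (position 11) is closest to Eve at 10.
Check: Eve vs Grace — voters closer to Eve: 4 of 7.

Eve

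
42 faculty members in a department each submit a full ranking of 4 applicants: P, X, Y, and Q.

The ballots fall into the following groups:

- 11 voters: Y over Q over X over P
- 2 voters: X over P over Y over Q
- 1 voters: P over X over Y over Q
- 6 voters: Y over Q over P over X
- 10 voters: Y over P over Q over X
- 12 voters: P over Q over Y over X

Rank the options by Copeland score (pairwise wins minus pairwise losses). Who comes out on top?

Y

Pairwise results:
  P vs X: P wins 29–13.
  P vs Y: Y wins 27–15.
  P vs Q: P wins 25–17.
  X vs Y: Y wins 39–3.
  X vs Q: Q wins 39–3.
  Y vs Q: Y wins 30–12.
Copeland scores (wins − losses):
  P: 2 − 1 = 1
  X: 0 − 3 = -3
  Y: 3 − 0 = 3
  Q: 1 − 2 = -1
Y has the best Copeland score.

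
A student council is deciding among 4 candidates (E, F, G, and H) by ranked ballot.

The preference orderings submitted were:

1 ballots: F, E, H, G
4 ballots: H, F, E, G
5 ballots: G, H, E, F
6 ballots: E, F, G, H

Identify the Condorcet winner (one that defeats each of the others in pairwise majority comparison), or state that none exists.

No Condorcet winner

Head-to-head results (16 voters total):
E vs F: E wins 11–5.
E vs G: E wins 11–5.
E vs H: H wins 9–7.
F vs G: F wins 11–5.
F vs H: H wins 9–7.
G vs H: G wins 11–5.
No candidate beats all others: E beats G beats H beats E, a majority cycle.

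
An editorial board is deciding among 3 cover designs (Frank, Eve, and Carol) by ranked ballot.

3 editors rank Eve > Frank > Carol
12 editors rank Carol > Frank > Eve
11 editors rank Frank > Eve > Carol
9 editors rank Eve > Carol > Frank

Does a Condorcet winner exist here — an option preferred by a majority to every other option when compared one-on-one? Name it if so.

None — there is no Condorcet winner

Head-to-head results (35 voters total):
Frank vs Eve: Frank wins 23–12.
Frank vs Carol: Carol wins 21–14.
Eve vs Carol: Eve wins 23–12.
No candidate beats all others: Frank beats Eve beats Carol beats Frank, a majority cycle.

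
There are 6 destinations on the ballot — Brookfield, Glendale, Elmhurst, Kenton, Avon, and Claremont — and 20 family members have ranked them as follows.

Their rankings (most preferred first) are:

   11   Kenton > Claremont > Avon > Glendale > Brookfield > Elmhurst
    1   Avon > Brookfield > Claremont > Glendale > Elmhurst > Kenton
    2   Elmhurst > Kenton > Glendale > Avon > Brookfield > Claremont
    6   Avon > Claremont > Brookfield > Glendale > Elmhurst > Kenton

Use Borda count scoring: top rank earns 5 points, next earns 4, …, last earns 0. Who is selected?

Avon

Borda scores:
  Brookfield: 11·1 + 4 + 2·1 + 6·3 = 35
  Glendale: 11·2 + 2 + 2·3 + 6·2 = 42
  Elmhurst: 11·0 + 1 + 2·5 + 6·1 = 17
  Kenton: 11·5 + 0 + 2·4 + 6·0 = 63
  Avon: 11·3 + 5 + 2·2 + 6·5 = 72
  Claremont: 11·4 + 3 + 2·0 + 6·4 = 71
Avon has the highest total.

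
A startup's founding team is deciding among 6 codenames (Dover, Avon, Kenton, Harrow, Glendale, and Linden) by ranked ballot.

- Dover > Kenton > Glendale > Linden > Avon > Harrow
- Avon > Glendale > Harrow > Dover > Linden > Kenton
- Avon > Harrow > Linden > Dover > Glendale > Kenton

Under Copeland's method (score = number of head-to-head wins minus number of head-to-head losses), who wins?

Avon

Pairwise results:
  Dover vs Avon: Avon wins 2–1.
  Dover vs Kenton: Dover wins 3–0.
  Dover vs Harrow: Harrow wins 2–1.
  Dover vs Glendale: Dover wins 2–1.
  Dover vs Linden: Dover wins 2–1.
  Avon vs Kenton: Avon wins 2–1.
  Avon vs Harrow: Avon wins 3–0.
  Avon vs Glendale: Avon wins 2–1.
  Avon vs Linden: Avon wins 2–1.
  Kenton vs Harrow: Harrow wins 2–1.
  Kenton vs Glendale: Glendale wins 2–1.
  Kenton vs Linden: Linden wins 2–1.
  Harrow vs Glendale: Glendale wins 2–1.
  Harrow vs Linden: Harrow wins 2–1.
  Glendale vs Linden: Glendale wins 2–1.
Copeland scores (wins − losses):
  Dover: 3 − 2 = 1
  Avon: 5 − 0 = 5
  Kenton: 0 − 5 = -5
  Harrow: 3 − 2 = 1
  Glendale: 3 − 2 = 1
  Linden: 1 − 4 = -3
Avon has the best Copeland score.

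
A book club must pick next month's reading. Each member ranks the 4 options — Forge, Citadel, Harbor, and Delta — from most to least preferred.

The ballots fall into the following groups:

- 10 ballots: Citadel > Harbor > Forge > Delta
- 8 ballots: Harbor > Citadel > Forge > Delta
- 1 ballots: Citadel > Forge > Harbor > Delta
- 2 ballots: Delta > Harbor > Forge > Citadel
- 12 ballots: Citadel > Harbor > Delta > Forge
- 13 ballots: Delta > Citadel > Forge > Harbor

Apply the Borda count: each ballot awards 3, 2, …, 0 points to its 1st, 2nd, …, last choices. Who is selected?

Citadel

Borda scores:
  Forge: 10·1 + 8·1 + 2 + 2·1 + 12·0 + 13·1 = 35
  Citadel: 10·3 + 8·2 + 3 + 2·0 + 12·3 + 13·2 = 111
  Harbor: 10·2 + 8·3 + 1 + 2·2 + 12·2 + 13·0 = 73
  Delta: 10·0 + 8·0 + 0 + 2·3 + 12·1 + 13·3 = 57
Citadel has the highest total.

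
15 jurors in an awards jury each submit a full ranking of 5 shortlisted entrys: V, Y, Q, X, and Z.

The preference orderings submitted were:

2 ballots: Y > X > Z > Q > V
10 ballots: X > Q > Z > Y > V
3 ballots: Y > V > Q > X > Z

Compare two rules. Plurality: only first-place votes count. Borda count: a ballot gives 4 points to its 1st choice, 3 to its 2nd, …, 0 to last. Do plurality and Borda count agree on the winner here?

Yes

Plurality first-place counts: V 0, Y 5, Q 0, X 10, Z 0 → X.
Borda totals: V 9, Y 30, Q 38, X 49, Z 24 → X.
The two rules agree on X.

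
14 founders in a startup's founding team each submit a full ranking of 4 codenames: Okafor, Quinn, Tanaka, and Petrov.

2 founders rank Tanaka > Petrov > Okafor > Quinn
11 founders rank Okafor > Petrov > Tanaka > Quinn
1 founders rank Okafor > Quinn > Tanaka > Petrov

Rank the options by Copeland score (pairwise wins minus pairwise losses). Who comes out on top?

Pairwise results:
  Okafor vs Quinn: Okafor wins 14–0.
  Okafor vs Tanaka: Okafor wins 12–2.
  Okafor vs Petrov: Okafor wins 12–2.
  Quinn vs Tanaka: Tanaka wins 13–1.
  Quinn vs Petrov: Petrov wins 13–1.
  Tanaka vs Petrov: Petrov wins 11–3.
Copeland scores (wins − losses):
  Okafor: 3 − 0 = 3
  Quinn: 0 − 3 = -3
  Tanaka: 1 − 2 = -1
  Petrov: 2 − 1 = 1
Okafor has the best Copeland score.

Okafor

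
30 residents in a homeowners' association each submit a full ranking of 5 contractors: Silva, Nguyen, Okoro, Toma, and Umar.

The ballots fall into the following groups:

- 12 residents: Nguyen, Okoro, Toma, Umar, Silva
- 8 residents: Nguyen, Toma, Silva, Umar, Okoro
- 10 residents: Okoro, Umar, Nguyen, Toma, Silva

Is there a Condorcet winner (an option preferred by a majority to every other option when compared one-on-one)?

Head-to-head results (30 voters total):
Silva vs Nguyen: Nguyen wins 30–0.
Silva vs Okoro: Okoro wins 22–8.
Silva vs Toma: Toma wins 30–0.
Silva vs Umar: Umar wins 22–8.
Nguyen vs Okoro: Nguyen wins 20–10.
Nguyen vs Toma: Nguyen wins 30–0.
Nguyen vs Umar: Nguyen wins 20–10.
Okoro vs Toma: Okoro wins 22–8.
Okoro vs Umar: Okoro wins 22–8.
Toma vs Umar: Toma wins 20–10.
Nguyen beats each rival — Silva (30–0), Okoro (20–10), Toma (30–0), Umar (20–10) — so Nguyen is the Condorcet winner.

Yes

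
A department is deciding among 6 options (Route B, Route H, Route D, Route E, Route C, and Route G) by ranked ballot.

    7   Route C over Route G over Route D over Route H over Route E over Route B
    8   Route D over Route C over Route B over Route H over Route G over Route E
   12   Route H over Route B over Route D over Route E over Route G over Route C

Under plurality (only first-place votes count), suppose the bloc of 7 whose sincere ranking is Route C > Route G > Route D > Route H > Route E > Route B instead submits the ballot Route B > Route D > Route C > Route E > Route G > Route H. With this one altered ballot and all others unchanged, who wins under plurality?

Route H

First-place totals with the altered ballot: Route B 7, Route H 12, Route D 8, Route E 0, Route C 0, Route G 0.
The winner is unchanged: still Route H.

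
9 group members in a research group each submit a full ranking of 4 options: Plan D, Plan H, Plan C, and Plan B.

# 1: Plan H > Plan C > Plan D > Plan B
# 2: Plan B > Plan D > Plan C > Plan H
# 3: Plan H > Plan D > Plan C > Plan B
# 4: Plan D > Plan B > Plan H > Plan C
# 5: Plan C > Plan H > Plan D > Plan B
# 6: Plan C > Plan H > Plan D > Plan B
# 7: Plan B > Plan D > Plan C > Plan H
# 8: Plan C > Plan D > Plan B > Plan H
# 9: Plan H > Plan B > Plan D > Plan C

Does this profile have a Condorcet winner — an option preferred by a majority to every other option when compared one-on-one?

No

Head-to-head results (9 voters total):
Plan D vs Plan H: Plan H wins 5–4.
Plan D vs Plan C: Plan D wins 5–4.
Plan D vs Plan B: Plan D wins 6–3.
Plan H vs Plan C: Plan C wins 5–4.
Plan H vs Plan B: Plan H wins 5–4.
Plan C vs Plan B: Plan C wins 5–4.
No candidate beats all others: Plan D beats Plan C beats Plan H beats Plan D, a majority cycle.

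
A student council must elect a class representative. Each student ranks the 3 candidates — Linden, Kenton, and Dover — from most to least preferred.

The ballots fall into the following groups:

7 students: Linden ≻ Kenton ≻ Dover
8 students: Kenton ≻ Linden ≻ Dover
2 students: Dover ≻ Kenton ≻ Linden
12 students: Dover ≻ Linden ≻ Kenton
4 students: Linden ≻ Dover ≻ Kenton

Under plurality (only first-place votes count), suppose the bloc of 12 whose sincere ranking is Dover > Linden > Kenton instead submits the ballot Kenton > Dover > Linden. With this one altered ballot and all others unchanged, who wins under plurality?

First-place totals with the altered ballot: Linden 11, Kenton 20, Dover 2.
The switch changes the winner from Dover to Kenton.

Kenton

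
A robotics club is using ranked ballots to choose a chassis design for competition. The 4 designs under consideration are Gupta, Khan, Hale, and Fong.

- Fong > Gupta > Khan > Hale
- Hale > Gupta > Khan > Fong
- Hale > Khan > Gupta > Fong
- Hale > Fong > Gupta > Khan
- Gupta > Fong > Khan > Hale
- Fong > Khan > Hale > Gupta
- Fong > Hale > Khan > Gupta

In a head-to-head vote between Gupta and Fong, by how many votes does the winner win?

Ballots ranking Gupta above Fong: 3.
Ballots ranking Fong above Gupta: 4.
Fong wins 4–3, a margin of 1.

1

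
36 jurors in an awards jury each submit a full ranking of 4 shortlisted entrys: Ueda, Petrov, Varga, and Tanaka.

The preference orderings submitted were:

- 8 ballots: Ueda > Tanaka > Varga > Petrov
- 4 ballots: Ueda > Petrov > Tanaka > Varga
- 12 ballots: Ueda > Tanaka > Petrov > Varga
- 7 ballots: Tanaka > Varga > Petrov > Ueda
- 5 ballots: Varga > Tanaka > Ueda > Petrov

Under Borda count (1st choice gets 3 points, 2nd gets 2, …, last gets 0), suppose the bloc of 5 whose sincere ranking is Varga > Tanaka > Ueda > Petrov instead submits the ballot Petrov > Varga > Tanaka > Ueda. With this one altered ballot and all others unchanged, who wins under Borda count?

Borda totals with the altered ballot: Ueda 72, Petrov 42, Varga 32, Tanaka 70.
The winner is unchanged: still Ueda.

Ueda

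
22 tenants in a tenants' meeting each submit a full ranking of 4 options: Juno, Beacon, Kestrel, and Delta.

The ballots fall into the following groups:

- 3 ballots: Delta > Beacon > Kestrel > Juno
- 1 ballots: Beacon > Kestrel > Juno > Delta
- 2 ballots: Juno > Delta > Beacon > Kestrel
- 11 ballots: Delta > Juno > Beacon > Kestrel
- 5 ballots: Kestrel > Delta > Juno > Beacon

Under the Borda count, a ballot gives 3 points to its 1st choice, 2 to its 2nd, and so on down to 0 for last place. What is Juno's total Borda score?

Borda scores:
  Juno: 3·0 + 1 + 2·3 + 11·2 + 5·1 = 34
  Beacon: 3·2 + 3 + 2·1 + 11·1 + 5·0 = 22
  Kestrel: 3·1 + 2 + 2·0 + 11·0 + 5·3 = 20
  Delta: 3·3 + 0 + 2·2 + 11·3 + 5·2 = 56

34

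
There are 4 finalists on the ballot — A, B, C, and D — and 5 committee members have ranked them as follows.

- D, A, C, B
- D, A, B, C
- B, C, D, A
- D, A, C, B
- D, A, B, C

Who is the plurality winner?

First-place vote totals:
  A: 0
  B: 1
  C: 0
  D: 4
D has the most first-place votes.

D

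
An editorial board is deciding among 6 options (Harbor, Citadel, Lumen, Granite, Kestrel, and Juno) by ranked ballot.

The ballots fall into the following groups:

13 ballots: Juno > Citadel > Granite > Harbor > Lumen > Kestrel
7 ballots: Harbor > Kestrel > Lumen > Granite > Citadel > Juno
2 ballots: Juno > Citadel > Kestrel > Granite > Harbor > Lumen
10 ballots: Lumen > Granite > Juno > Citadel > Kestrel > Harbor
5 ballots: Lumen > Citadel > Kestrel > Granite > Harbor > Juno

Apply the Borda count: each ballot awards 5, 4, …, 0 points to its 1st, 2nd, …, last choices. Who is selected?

Borda scores:
  Harbor: 13·2 + 7·5 + 2·1 + 10·0 + 5·1 = 68
  Citadel: 13·4 + 7·1 + 2·4 + 10·2 + 5·4 = 107
  Lumen: 13·1 + 7·3 + 2·0 + 10·5 + 5·5 = 109
  Granite: 13·3 + 7·2 + 2·2 + 10·4 + 5·2 = 107
  Kestrel: 13·0 + 7·4 + 2·3 + 10·1 + 5·3 = 59
  Juno: 13·5 + 7·0 + 2·5 + 10·3 + 5·0 = 105
Lumen has the highest total.

Lumen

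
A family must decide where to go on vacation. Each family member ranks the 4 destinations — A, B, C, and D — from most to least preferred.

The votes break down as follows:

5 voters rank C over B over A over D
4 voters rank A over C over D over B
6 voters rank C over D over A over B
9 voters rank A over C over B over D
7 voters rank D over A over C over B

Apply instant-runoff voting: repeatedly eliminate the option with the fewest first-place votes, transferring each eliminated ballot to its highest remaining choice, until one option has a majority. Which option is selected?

Round 1: A 13, C 11, D 7, B 0. B has the fewest and is eliminated.
Round 2: A 13, C 11, D 7. D has the fewest and is eliminated.
Round 3: A 20, C 11. A has a majority.

A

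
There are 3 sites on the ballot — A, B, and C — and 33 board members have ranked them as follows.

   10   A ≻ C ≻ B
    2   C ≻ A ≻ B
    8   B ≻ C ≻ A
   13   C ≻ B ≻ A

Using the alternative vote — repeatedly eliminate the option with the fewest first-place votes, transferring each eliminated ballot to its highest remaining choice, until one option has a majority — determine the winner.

C

Round 1: C 15, A 10, B 8. B has the fewest and is eliminated.
Round 2: C 23, A 10. C has a majority.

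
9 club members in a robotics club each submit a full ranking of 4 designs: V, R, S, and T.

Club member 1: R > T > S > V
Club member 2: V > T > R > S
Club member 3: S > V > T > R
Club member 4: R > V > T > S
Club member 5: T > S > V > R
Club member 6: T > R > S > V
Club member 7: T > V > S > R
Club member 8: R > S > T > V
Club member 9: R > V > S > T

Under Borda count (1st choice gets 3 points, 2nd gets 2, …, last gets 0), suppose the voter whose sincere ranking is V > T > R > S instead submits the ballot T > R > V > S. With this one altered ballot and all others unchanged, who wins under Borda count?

T

Borda totals with the altered ballot: V 10, R 16, S 11, T 17.
The winner is unchanged: still T.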